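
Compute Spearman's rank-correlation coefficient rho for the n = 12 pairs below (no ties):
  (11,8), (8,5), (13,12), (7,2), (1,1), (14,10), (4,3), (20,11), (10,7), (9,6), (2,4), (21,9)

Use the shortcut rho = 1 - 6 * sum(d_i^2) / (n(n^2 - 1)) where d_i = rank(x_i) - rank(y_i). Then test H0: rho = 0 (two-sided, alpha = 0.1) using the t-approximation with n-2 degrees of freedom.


Step 1: Rank x and y separately (midranks; no ties here).
rank(x): 11->8, 8->5, 13->9, 7->4, 1->1, 14->10, 4->3, 20->11, 10->7, 9->6, 2->2, 21->12
rank(y): 8->8, 5->5, 12->12, 2->2, 1->1, 10->10, 3->3, 11->11, 7->7, 6->6, 4->4, 9->9
Step 2: d_i = R_x(i) - R_y(i); compute d_i^2.
  (8-8)^2=0, (5-5)^2=0, (9-12)^2=9, (4-2)^2=4, (1-1)^2=0, (10-10)^2=0, (3-3)^2=0, (11-11)^2=0, (7-7)^2=0, (6-6)^2=0, (2-4)^2=4, (12-9)^2=9
sum(d^2) = 26.
Step 3: rho = 1 - 6*26 / (12*(12^2 - 1)) = 1 - 156/1716 = 0.909091.
Step 4: Under H0, t = rho * sqrt((n-2)/(1-rho^2)) = 6.9007 ~ t(10).
Step 5: Two-sided p-value from the t-distribution with 10 df = 0.000042.
Step 6: alpha = 0.1. reject H0.

rho = 0.9091, p = 0.000042, reject H0 at alpha = 0.1.


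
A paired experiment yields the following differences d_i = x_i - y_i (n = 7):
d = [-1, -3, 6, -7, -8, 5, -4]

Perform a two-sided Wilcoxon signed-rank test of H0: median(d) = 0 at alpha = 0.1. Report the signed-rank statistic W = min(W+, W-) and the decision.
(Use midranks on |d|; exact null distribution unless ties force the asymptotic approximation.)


Step 1: Drop any zero differences (none here) and take |d_i|.
|d| = [1, 3, 6, 7, 8, 5, 4]
Step 2: Midrank |d_i| (ties get averaged ranks).
ranks: |1|->1, |3|->2, |6|->5, |7|->6, |8|->7, |5|->4, |4|->3
Step 3: Attach original signs; sum ranks with positive sign and with negative sign.
W+ = 5 + 4 = 9
W- = 1 + 2 + 6 + 7 + 3 = 19
(Check: W+ + W- = 28 should equal n(n+1)/2 = 28.)
Step 4: Test statistic W = min(W+, W-) = 9.
Step 5: No ties, so the exact null distribution over the 2^7 = 128 sign assignments gives the two-sided p-value = 0.468750.
Step 6: alpha = 0.1. fail to reject H0.

W+ = 9, W- = 19, W = min = 9, p = 0.468750, fail to reject H0.


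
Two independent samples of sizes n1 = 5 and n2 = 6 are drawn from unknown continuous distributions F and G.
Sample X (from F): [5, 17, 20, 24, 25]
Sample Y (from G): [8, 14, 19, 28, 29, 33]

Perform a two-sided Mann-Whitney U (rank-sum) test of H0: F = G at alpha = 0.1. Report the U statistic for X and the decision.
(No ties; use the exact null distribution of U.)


Step 1: Combine and sort all 11 observations; assign midranks.
sorted (value, group): (5,X), (8,Y), (14,Y), (17,X), (19,Y), (20,X), (24,X), (25,X), (28,Y), (29,Y), (33,Y)
ranks: 5->1, 8->2, 14->3, 17->4, 19->5, 20->6, 24->7, 25->8, 28->9, 29->10, 33->11
Step 2: Rank sum for X: R1 = 1 + 4 + 6 + 7 + 8 = 26.
Step 3: U_X = R1 - n1(n1+1)/2 = 26 - 5*6/2 = 26 - 15 = 11.
       U_Y = n1*n2 - U_X = 30 - 11 = 19.
Step 4: No ties, so the exact null distribution of U (based on enumerating the C(11,5) = 462 equally likely rank assignments) gives the two-sided p-value.
Step 5: p-value = 0.536797; compare to alpha = 0.1. fail to reject H0.

U_X = 11, p = 0.536797, fail to reject H0 at alpha = 0.1.


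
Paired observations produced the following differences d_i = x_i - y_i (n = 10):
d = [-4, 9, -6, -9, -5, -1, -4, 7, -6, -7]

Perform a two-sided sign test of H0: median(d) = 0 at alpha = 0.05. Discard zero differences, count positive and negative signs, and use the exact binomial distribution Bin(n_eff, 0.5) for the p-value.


Step 1: Discard zero differences. Original n = 10; n_eff = number of nonzero differences = 10.
Nonzero differences (with sign): -4, +9, -6, -9, -5, -1, -4, +7, -6, -7
Step 2: Count signs: positive = 2, negative = 8.
Step 3: Under H0: P(positive) = 0.5, so the number of positives S ~ Bin(10, 0.5).
Step 4: Two-sided exact p-value = sum of Bin(10,0.5) probabilities at or below the observed probability = 0.109375.
Step 5: alpha = 0.05. fail to reject H0.

n_eff = 10, pos = 2, neg = 8, p = 0.109375, fail to reject H0.


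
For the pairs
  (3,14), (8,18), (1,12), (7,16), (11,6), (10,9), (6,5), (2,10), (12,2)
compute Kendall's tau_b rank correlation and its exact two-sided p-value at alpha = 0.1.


Step 1: Enumerate the 36 unordered pairs (i,j) with i<j and classify each by sign(x_j-x_i) * sign(y_j-y_i).
  (1,2):dx=+5,dy=+4->C; (1,3):dx=-2,dy=-2->C; (1,4):dx=+4,dy=+2->C; (1,5):dx=+8,dy=-8->D
  (1,6):dx=+7,dy=-5->D; (1,7):dx=+3,dy=-9->D; (1,8):dx=-1,dy=-4->C; (1,9):dx=+9,dy=-12->D
  (2,3):dx=-7,dy=-6->C; (2,4):dx=-1,dy=-2->C; (2,5):dx=+3,dy=-12->D; (2,6):dx=+2,dy=-9->D
  (2,7):dx=-2,dy=-13->C; (2,8):dx=-6,dy=-8->C; (2,9):dx=+4,dy=-16->D; (3,4):dx=+6,dy=+4->C
  (3,5):dx=+10,dy=-6->D; (3,6):dx=+9,dy=-3->D; (3,7):dx=+5,dy=-7->D; (3,8):dx=+1,dy=-2->D
  (3,9):dx=+11,dy=-10->D; (4,5):dx=+4,dy=-10->D; (4,6):dx=+3,dy=-7->D; (4,7):dx=-1,dy=-11->C
  (4,8):dx=-5,dy=-6->C; (4,9):dx=+5,dy=-14->D; (5,6):dx=-1,dy=+3->D; (5,7):dx=-5,dy=-1->C
  (5,8):dx=-9,dy=+4->D; (5,9):dx=+1,dy=-4->D; (6,7):dx=-4,dy=-4->C; (6,8):dx=-8,dy=+1->D
  (6,9):dx=+2,dy=-7->D; (7,8):dx=-4,dy=+5->D; (7,9):dx=+6,dy=-3->D; (8,9):dx=+10,dy=-8->D
Step 2: C = 13, D = 23, total pairs = 36.
Step 3: tau = (C - D)/(n(n-1)/2) = (13 - 23)/36 = -0.277778.
Step 4: Exact two-sided p-value (enumerate n! = 362880 permutations of y under H0): p = 0.358488.
Step 5: alpha = 0.1. fail to reject H0.

tau_b = -0.2778 (C=13, D=23), p = 0.358488, fail to reject H0.


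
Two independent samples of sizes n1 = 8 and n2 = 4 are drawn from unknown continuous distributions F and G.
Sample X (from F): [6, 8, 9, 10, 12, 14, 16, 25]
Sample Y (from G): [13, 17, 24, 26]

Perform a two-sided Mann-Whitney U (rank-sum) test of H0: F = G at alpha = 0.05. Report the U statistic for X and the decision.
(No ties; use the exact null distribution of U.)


Step 1: Combine and sort all 12 observations; assign midranks.
sorted (value, group): (6,X), (8,X), (9,X), (10,X), (12,X), (13,Y), (14,X), (16,X), (17,Y), (24,Y), (25,X), (26,Y)
ranks: 6->1, 8->2, 9->3, 10->4, 12->5, 13->6, 14->7, 16->8, 17->9, 24->10, 25->11, 26->12
Step 2: Rank sum for X: R1 = 1 + 2 + 3 + 4 + 5 + 7 + 8 + 11 = 41.
Step 3: U_X = R1 - n1(n1+1)/2 = 41 - 8*9/2 = 41 - 36 = 5.
       U_Y = n1*n2 - U_X = 32 - 5 = 27.
Step 4: No ties, so the exact null distribution of U (based on enumerating the C(12,8) = 495 equally likely rank assignments) gives the two-sided p-value.
Step 5: p-value = 0.072727; compare to alpha = 0.05. fail to reject H0.

U_X = 5, p = 0.072727, fail to reject H0 at alpha = 0.05.


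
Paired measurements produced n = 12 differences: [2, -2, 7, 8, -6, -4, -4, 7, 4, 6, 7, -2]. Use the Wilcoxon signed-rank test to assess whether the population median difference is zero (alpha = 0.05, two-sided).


Step 1: Drop any zero differences (none here) and take |d_i|.
|d| = [2, 2, 7, 8, 6, 4, 4, 7, 4, 6, 7, 2]
Step 2: Midrank |d_i| (ties get averaged ranks).
ranks: |2|->2, |2|->2, |7|->10, |8|->12, |6|->7.5, |4|->5, |4|->5, |7|->10, |4|->5, |6|->7.5, |7|->10, |2|->2
Step 3: Attach original signs; sum ranks with positive sign and with negative sign.
W+ = 2 + 10 + 12 + 10 + 5 + 7.5 + 10 = 56.5
W- = 2 + 7.5 + 5 + 5 + 2 = 21.5
(Check: W+ + W- = 78 should equal n(n+1)/2 = 78.)
Step 4: Test statistic W = min(W+, W-) = 21.5.
Step 5: Ties in |d|, so use the tie-corrected normal approximation.
        E[W] = n(n+1)/4 = 12*13/4 = 39.
        Tie groups: |d|=2 (t=3), |d|=4 (t=3), |d|=6 (t=2), |d|=7 (t=3); sum(t^3 - t) = 78.
        Var[W] = n(n+1)(2n+1)/24 - sum(t^3-t)/48 = 3900/24 - 78/48 = 160.875.
        z = (W - E[W]) / sqrt(Var[W]) = (21.5 - 39) / 12.6837 = -1.3797.
        Two-sided p = 2*Phi(z) = 0.167670.
Step 6: alpha = 0.05. fail to reject H0.

W+ = 56.5, W- = 21.5, W = min = 21.5, p = 0.167670, fail to reject H0.


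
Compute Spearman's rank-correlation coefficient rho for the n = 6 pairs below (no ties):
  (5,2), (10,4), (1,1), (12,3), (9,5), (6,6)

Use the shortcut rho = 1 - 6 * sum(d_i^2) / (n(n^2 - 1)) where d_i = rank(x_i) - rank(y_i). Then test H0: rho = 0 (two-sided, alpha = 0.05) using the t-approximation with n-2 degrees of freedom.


Step 1: Rank x and y separately (midranks; no ties here).
rank(x): 5->2, 10->5, 1->1, 12->6, 9->4, 6->3
rank(y): 2->2, 4->4, 1->1, 3->3, 5->5, 6->6
Step 2: d_i = R_x(i) - R_y(i); compute d_i^2.
  (2-2)^2=0, (5-4)^2=1, (1-1)^2=0, (6-3)^2=9, (4-5)^2=1, (3-6)^2=9
sum(d^2) = 20.
Step 3: rho = 1 - 6*20 / (6*(6^2 - 1)) = 1 - 120/210 = 0.428571.
Step 4: Under H0, t = rho * sqrt((n-2)/(1-rho^2)) = 0.9487 ~ t(4).
Step 5: Two-sided p-value from the t-distribution with 4 df = 0.396501.
Step 6: alpha = 0.05. fail to reject H0.

rho = 0.4286, p = 0.396501, fail to reject H0 at alpha = 0.05.


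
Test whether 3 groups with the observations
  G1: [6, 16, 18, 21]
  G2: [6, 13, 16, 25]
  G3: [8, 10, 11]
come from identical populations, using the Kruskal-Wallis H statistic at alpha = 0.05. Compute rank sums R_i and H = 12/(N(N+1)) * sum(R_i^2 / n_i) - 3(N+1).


Step 1: Combine all N = 11 observations and assign midranks.
sorted (value, group, rank): (6,G1,1.5), (6,G2,1.5), (8,G3,3), (10,G3,4), (11,G3,5), (13,G2,6), (16,G1,7.5), (16,G2,7.5), (18,G1,9), (21,G1,10), (25,G2,11)
Step 2: Sum ranks within each group.
R_1 = 28 (n_1 = 4)
R_2 = 26 (n_2 = 4)
R_3 = 12 (n_3 = 3)
Step 3: H = 12/(N(N+1)) * sum(R_i^2/n_i) - 3(N+1)
     = 12/(11*12) * (28^2/4 + 26^2/4 + 12^2/3) - 3*12
     = 0.090909 * 413 - 36
     = 1.545455.
Step 4: Ties present; correction factor C = 1 - 12/(11^3 - 11) = 0.990909. Corrected H = 1.545455 / 0.990909 = 1.559633.
Step 5: Under H0, H ~ chi^2(2); p-value = 0.458490.
Step 6: alpha = 0.05. fail to reject H0.

H = 1.5596, df = 2, p = 0.458490, fail to reject H0.


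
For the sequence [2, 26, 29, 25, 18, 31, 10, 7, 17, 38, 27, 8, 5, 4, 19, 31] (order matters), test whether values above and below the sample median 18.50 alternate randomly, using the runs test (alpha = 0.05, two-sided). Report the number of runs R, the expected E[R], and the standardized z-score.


Step 1: Compute median = 18.50; label A = above, B = below.
Labels in order: BAAABABBBAABBBAA  (n_A = 8, n_B = 8)
Step 2: Count runs R = 8.
Step 3: Under H0 (random ordering), E[R] = 2*n_A*n_B/(n_A+n_B) + 1 = 2*8*8/16 + 1 = 9.0000.
        Var[R] = 2*n_A*n_B*(2*n_A*n_B - n_A - n_B) / ((n_A+n_B)^2 * (n_A+n_B-1)) = 14336/3840 = 3.7333.
        SD[R] = 1.9322.
Step 4: Continuity-corrected z = (R + 0.5 - E[R]) / SD[R] = (8 + 0.5 - 9.0000) / 1.9322 = -0.2588.
Step 5: Two-sided p-value via normal approximation = 2*(1 - Phi(|z|)) = 0.795809.
Step 6: alpha = 0.05. fail to reject H0.

R = 8, z = -0.2588, p = 0.795809, fail to reject H0.


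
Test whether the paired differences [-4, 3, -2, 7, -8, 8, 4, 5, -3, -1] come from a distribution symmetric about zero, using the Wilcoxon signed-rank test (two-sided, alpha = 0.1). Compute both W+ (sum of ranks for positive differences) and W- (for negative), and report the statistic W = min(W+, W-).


Step 1: Drop any zero differences (none here) and take |d_i|.
|d| = [4, 3, 2, 7, 8, 8, 4, 5, 3, 1]
Step 2: Midrank |d_i| (ties get averaged ranks).
ranks: |4|->5.5, |3|->3.5, |2|->2, |7|->8, |8|->9.5, |8|->9.5, |4|->5.5, |5|->7, |3|->3.5, |1|->1
Step 3: Attach original signs; sum ranks with positive sign and with negative sign.
W+ = 3.5 + 8 + 9.5 + 5.5 + 7 = 33.5
W- = 5.5 + 2 + 9.5 + 3.5 + 1 = 21.5
(Check: W+ + W- = 55 should equal n(n+1)/2 = 55.)
Step 4: Test statistic W = min(W+, W-) = 21.5.
Step 5: Ties in |d|, so use the tie-corrected normal approximation.
        E[W] = n(n+1)/4 = 10*11/4 = 27.5.
        Tie groups: |d|=3 (t=2), |d|=4 (t=2), |d|=8 (t=2); sum(t^3 - t) = 18.
        Var[W] = n(n+1)(2n+1)/24 - sum(t^3-t)/48 = 2310/24 - 18/48 = 95.875.
        z = (W - E[W]) / sqrt(Var[W]) = (21.5 - 27.5) / 9.7916 = -0.6128.
        Two-sided p = 2*Phi(z) = 0.540027.
Step 6: alpha = 0.1. fail to reject H0.

W+ = 33.5, W- = 21.5, W = min = 21.5, p = 0.540027, fail to reject H0.


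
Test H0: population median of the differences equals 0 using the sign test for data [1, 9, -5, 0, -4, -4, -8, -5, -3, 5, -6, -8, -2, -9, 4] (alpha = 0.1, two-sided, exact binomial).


Step 1: Discard zero differences. Original n = 15; n_eff = number of nonzero differences = 14.
Nonzero differences (with sign): +1, +9, -5, -4, -4, -8, -5, -3, +5, -6, -8, -2, -9, +4
Step 2: Count signs: positive = 4, negative = 10.
Step 3: Under H0: P(positive) = 0.5, so the number of positives S ~ Bin(14, 0.5).
Step 4: Two-sided exact p-value = sum of Bin(14,0.5) probabilities at or below the observed probability = 0.179565.
Step 5: alpha = 0.1. fail to reject H0.

n_eff = 14, pos = 4, neg = 10, p = 0.179565, fail to reject H0.


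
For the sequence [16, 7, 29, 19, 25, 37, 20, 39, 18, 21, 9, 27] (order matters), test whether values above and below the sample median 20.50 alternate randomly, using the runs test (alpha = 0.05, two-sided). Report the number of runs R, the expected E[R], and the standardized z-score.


Step 1: Compute median = 20.50; label A = above, B = below.
Labels in order: BBABAABABABA  (n_A = 6, n_B = 6)
Step 2: Count runs R = 10.
Step 3: Under H0 (random ordering), E[R] = 2*n_A*n_B/(n_A+n_B) + 1 = 2*6*6/12 + 1 = 7.0000.
        Var[R] = 2*n_A*n_B*(2*n_A*n_B - n_A - n_B) / ((n_A+n_B)^2 * (n_A+n_B-1)) = 4320/1584 = 2.7273.
        SD[R] = 1.6514.
Step 4: Continuity-corrected z = (R - 0.5 - E[R]) / SD[R] = (10 - 0.5 - 7.0000) / 1.6514 = 1.5138.
Step 5: Two-sided p-value via normal approximation = 2*(1 - Phi(|z|)) = 0.130070.
Step 6: alpha = 0.05. fail to reject H0.

R = 10, z = 1.5138, p = 0.130070, fail to reject H0.


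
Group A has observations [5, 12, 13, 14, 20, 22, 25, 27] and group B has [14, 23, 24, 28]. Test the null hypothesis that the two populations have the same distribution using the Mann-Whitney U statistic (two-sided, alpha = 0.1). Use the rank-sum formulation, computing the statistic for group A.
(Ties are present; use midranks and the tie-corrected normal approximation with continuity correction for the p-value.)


Step 1: Combine and sort all 12 observations; assign midranks.
sorted (value, group): (5,X), (12,X), (13,X), (14,X), (14,Y), (20,X), (22,X), (23,Y), (24,Y), (25,X), (27,X), (28,Y)
ranks: 5->1, 12->2, 13->3, 14->4.5, 14->4.5, 20->6, 22->7, 23->8, 24->9, 25->10, 27->11, 28->12
Step 2: Rank sum for X: R1 = 1 + 2 + 3 + 4.5 + 6 + 7 + 10 + 11 = 44.5.
Step 3: U_X = R1 - n1(n1+1)/2 = 44.5 - 8*9/2 = 44.5 - 36 = 8.5.
       U_Y = n1*n2 - U_X = 32 - 8.5 = 23.5.
Step 4: Ties are present, so use the tie-corrected normal approximation (with continuity correction) for the p-value.
Step 5: p-value = 0.233663; compare to alpha = 0.1. fail to reject H0.

U_X = 8.5, p = 0.233663, fail to reject H0 at alpha = 0.1.


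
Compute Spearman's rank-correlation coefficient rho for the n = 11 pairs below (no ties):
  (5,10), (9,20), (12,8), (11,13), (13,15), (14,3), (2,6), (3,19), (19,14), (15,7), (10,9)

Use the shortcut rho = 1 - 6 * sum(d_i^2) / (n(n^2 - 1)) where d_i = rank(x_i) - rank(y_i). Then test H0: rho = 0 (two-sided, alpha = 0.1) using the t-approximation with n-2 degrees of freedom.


Step 1: Rank x and y separately (midranks; no ties here).
rank(x): 5->3, 9->4, 12->7, 11->6, 13->8, 14->9, 2->1, 3->2, 19->11, 15->10, 10->5
rank(y): 10->6, 20->11, 8->4, 13->7, 15->9, 3->1, 6->2, 19->10, 14->8, 7->3, 9->5
Step 2: d_i = R_x(i) - R_y(i); compute d_i^2.
  (3-6)^2=9, (4-11)^2=49, (7-4)^2=9, (6-7)^2=1, (8-9)^2=1, (9-1)^2=64, (1-2)^2=1, (2-10)^2=64, (11-8)^2=9, (10-3)^2=49, (5-5)^2=0
sum(d^2) = 256.
Step 3: rho = 1 - 6*256 / (11*(11^2 - 1)) = 1 - 1536/1320 = -0.163636.
Step 4: Under H0, t = rho * sqrt((n-2)/(1-rho^2)) = -0.4976 ~ t(9).
Step 5: Two-sided p-value from the t-distribution with 9 df = 0.630685.
Step 6: alpha = 0.1. fail to reject H0.

rho = -0.1636, p = 0.630685, fail to reject H0 at alpha = 0.1.


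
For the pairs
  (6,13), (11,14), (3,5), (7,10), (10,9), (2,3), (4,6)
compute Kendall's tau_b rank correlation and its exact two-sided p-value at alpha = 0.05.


Step 1: Enumerate the 21 unordered pairs (i,j) with i<j and classify each by sign(x_j-x_i) * sign(y_j-y_i).
  (1,2):dx=+5,dy=+1->C; (1,3):dx=-3,dy=-8->C; (1,4):dx=+1,dy=-3->D; (1,5):dx=+4,dy=-4->D
  (1,6):dx=-4,dy=-10->C; (1,7):dx=-2,dy=-7->C; (2,3):dx=-8,dy=-9->C; (2,4):dx=-4,dy=-4->C
  (2,5):dx=-1,dy=-5->C; (2,6):dx=-9,dy=-11->C; (2,7):dx=-7,dy=-8->C; (3,4):dx=+4,dy=+5->C
  (3,5):dx=+7,dy=+4->C; (3,6):dx=-1,dy=-2->C; (3,7):dx=+1,dy=+1->C; (4,5):dx=+3,dy=-1->D
  (4,6):dx=-5,dy=-7->C; (4,7):dx=-3,dy=-4->C; (5,6):dx=-8,dy=-6->C; (5,7):dx=-6,dy=-3->C
  (6,7):dx=+2,dy=+3->C
Step 2: C = 18, D = 3, total pairs = 21.
Step 3: tau = (C - D)/(n(n-1)/2) = (18 - 3)/21 = 0.714286.
Step 4: Exact two-sided p-value (enumerate n! = 5040 permutations of y under H0): p = 0.030159.
Step 5: alpha = 0.05. reject H0.

tau_b = 0.7143 (C=18, D=3), p = 0.030159, reject H0.


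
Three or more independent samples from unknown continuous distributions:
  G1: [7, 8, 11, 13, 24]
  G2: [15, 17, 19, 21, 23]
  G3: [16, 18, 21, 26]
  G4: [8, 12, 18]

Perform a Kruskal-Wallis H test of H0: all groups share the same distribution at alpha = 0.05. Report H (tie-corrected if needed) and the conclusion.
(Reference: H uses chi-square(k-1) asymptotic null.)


Step 1: Combine all N = 17 observations and assign midranks.
sorted (value, group, rank): (7,G1,1), (8,G1,2.5), (8,G4,2.5), (11,G1,4), (12,G4,5), (13,G1,6), (15,G2,7), (16,G3,8), (17,G2,9), (18,G3,10.5), (18,G4,10.5), (19,G2,12), (21,G2,13.5), (21,G3,13.5), (23,G2,15), (24,G1,16), (26,G3,17)
Step 2: Sum ranks within each group.
R_1 = 29.5 (n_1 = 5)
R_2 = 56.5 (n_2 = 5)
R_3 = 49 (n_3 = 4)
R_4 = 18 (n_4 = 3)
Step 3: H = 12/(N(N+1)) * sum(R_i^2/n_i) - 3(N+1)
     = 12/(17*18) * (29.5^2/5 + 56.5^2/5 + 49^2/4 + 18^2/3) - 3*18
     = 0.039216 * 1520.75 - 54
     = 5.637255.
Step 4: Ties present; correction factor C = 1 - 18/(17^3 - 17) = 0.996324. Corrected H = 5.637255 / 0.996324 = 5.658057.
Step 5: Under H0, H ~ chi^2(3); p-value = 0.129485.
Step 6: alpha = 0.05. fail to reject H0.

H = 5.6581, df = 3, p = 0.129485, fail to reject H0.


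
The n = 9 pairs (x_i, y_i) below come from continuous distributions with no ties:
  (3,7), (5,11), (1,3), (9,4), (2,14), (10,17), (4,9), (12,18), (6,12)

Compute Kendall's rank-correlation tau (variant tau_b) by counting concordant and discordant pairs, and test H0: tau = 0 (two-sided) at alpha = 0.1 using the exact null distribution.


Step 1: Enumerate the 36 unordered pairs (i,j) with i<j and classify each by sign(x_j-x_i) * sign(y_j-y_i).
  (1,2):dx=+2,dy=+4->C; (1,3):dx=-2,dy=-4->C; (1,4):dx=+6,dy=-3->D; (1,5):dx=-1,dy=+7->D
  (1,6):dx=+7,dy=+10->C; (1,7):dx=+1,dy=+2->C; (1,8):dx=+9,dy=+11->C; (1,9):dx=+3,dy=+5->C
  (2,3):dx=-4,dy=-8->C; (2,4):dx=+4,dy=-7->D; (2,5):dx=-3,dy=+3->D; (2,6):dx=+5,dy=+6->C
  (2,7):dx=-1,dy=-2->C; (2,8):dx=+7,dy=+7->C; (2,9):dx=+1,dy=+1->C; (3,4):dx=+8,dy=+1->C
  (3,5):dx=+1,dy=+11->C; (3,6):dx=+9,dy=+14->C; (3,7):dx=+3,dy=+6->C; (3,8):dx=+11,dy=+15->C
  (3,9):dx=+5,dy=+9->C; (4,5):dx=-7,dy=+10->D; (4,6):dx=+1,dy=+13->C; (4,7):dx=-5,dy=+5->D
  (4,8):dx=+3,dy=+14->C; (4,9):dx=-3,dy=+8->D; (5,6):dx=+8,dy=+3->C; (5,7):dx=+2,dy=-5->D
  (5,8):dx=+10,dy=+4->C; (5,9):dx=+4,dy=-2->D; (6,7):dx=-6,dy=-8->C; (6,8):dx=+2,dy=+1->C
  (6,9):dx=-4,dy=-5->C; (7,8):dx=+8,dy=+9->C; (7,9):dx=+2,dy=+3->C; (8,9):dx=-6,dy=-6->C
Step 2: C = 27, D = 9, total pairs = 36.
Step 3: tau = (C - D)/(n(n-1)/2) = (27 - 9)/36 = 0.500000.
Step 4: Exact two-sided p-value (enumerate n! = 362880 permutations of y under H0): p = 0.075176.
Step 5: alpha = 0.1. reject H0.

tau_b = 0.5000 (C=27, D=9), p = 0.075176, reject H0.


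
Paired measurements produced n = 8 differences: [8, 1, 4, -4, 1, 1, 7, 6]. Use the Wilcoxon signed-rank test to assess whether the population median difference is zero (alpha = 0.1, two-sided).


Step 1: Drop any zero differences (none here) and take |d_i|.
|d| = [8, 1, 4, 4, 1, 1, 7, 6]
Step 2: Midrank |d_i| (ties get averaged ranks).
ranks: |8|->8, |1|->2, |4|->4.5, |4|->4.5, |1|->2, |1|->2, |7|->7, |6|->6
Step 3: Attach original signs; sum ranks with positive sign and with negative sign.
W+ = 8 + 2 + 4.5 + 2 + 2 + 7 + 6 = 31.5
W- = 4.5 = 4.5
(Check: W+ + W- = 36 should equal n(n+1)/2 = 36.)
Step 4: Test statistic W = min(W+, W-) = 4.5.
Step 5: Ties in |d|, so use the tie-corrected normal approximation.
        E[W] = n(n+1)/4 = 8*9/4 = 18.
        Tie groups: |d|=1 (t=3), |d|=4 (t=2); sum(t^3 - t) = 30.
        Var[W] = n(n+1)(2n+1)/24 - sum(t^3-t)/48 = 1224/24 - 30/48 = 50.375.
        z = (W - E[W]) / sqrt(Var[W]) = (4.5 - 18) / 7.0975 = -1.9021.
        Two-sided p = 2*Phi(z) = 0.057162.
Step 6: alpha = 0.1. reject H0.

W+ = 31.5, W- = 4.5, W = min = 4.5, p = 0.057162, reject H0.


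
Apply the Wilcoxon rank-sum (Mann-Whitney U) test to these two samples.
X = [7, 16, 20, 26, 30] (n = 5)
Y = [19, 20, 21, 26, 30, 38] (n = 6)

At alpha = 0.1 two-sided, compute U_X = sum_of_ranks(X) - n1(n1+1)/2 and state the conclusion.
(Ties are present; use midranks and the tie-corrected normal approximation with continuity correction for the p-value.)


Step 1: Combine and sort all 11 observations; assign midranks.
sorted (value, group): (7,X), (16,X), (19,Y), (20,X), (20,Y), (21,Y), (26,X), (26,Y), (30,X), (30,Y), (38,Y)
ranks: 7->1, 16->2, 19->3, 20->4.5, 20->4.5, 21->6, 26->7.5, 26->7.5, 30->9.5, 30->9.5, 38->11
Step 2: Rank sum for X: R1 = 1 + 2 + 4.5 + 7.5 + 9.5 = 24.5.
Step 3: U_X = R1 - n1(n1+1)/2 = 24.5 - 5*6/2 = 24.5 - 15 = 9.5.
       U_Y = n1*n2 - U_X = 30 - 9.5 = 20.5.
Step 4: Ties are present, so use the tie-corrected normal approximation (with continuity correction) for the p-value.
Step 5: p-value = 0.358012; compare to alpha = 0.1. fail to reject H0.

U_X = 9.5, p = 0.358012, fail to reject H0 at alpha = 0.1.


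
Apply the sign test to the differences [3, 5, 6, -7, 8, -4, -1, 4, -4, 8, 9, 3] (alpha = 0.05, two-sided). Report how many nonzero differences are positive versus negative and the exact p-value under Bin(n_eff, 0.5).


Step 1: Discard zero differences. Original n = 12; n_eff = number of nonzero differences = 12.
Nonzero differences (with sign): +3, +5, +6, -7, +8, -4, -1, +4, -4, +8, +9, +3
Step 2: Count signs: positive = 8, negative = 4.
Step 3: Under H0: P(positive) = 0.5, so the number of positives S ~ Bin(12, 0.5).
Step 4: Two-sided exact p-value = sum of Bin(12,0.5) probabilities at or below the observed probability = 0.387695.
Step 5: alpha = 0.05. fail to reject H0.

n_eff = 12, pos = 8, neg = 4, p = 0.387695, fail to reject H0.


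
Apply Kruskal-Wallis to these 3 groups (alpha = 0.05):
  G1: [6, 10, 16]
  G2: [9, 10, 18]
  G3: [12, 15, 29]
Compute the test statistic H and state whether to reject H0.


Step 1: Combine all N = 9 observations and assign midranks.
sorted (value, group, rank): (6,G1,1), (9,G2,2), (10,G1,3.5), (10,G2,3.5), (12,G3,5), (15,G3,6), (16,G1,7), (18,G2,8), (29,G3,9)
Step 2: Sum ranks within each group.
R_1 = 11.5 (n_1 = 3)
R_2 = 13.5 (n_2 = 3)
R_3 = 20 (n_3 = 3)
Step 3: H = 12/(N(N+1)) * sum(R_i^2/n_i) - 3(N+1)
     = 12/(9*10) * (11.5^2/3 + 13.5^2/3 + 20^2/3) - 3*10
     = 0.133333 * 238.167 - 30
     = 1.755556.
Step 4: Ties present; correction factor C = 1 - 6/(9^3 - 9) = 0.991667. Corrected H = 1.755556 / 0.991667 = 1.770308.
Step 5: Under H0, H ~ chi^2(2); p-value = 0.412651.
Step 6: alpha = 0.05. fail to reject H0.

H = 1.7703, df = 2, p = 0.412651, fail to reject H0.


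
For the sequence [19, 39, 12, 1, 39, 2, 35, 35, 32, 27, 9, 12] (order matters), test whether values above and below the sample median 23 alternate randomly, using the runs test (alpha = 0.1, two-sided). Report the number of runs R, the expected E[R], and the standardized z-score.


Step 1: Compute median = 23; label A = above, B = below.
Labels in order: BABBABAAAABB  (n_A = 6, n_B = 6)
Step 2: Count runs R = 7.
Step 3: Under H0 (random ordering), E[R] = 2*n_A*n_B/(n_A+n_B) + 1 = 2*6*6/12 + 1 = 7.0000.
        Var[R] = 2*n_A*n_B*(2*n_A*n_B - n_A - n_B) / ((n_A+n_B)^2 * (n_A+n_B-1)) = 4320/1584 = 2.7273.
        SD[R] = 1.6514.
Step 4: R = E[R], so z = 0 with no continuity correction.
Step 5: Two-sided p-value via normal approximation = 2*(1 - Phi(|z|)) = 1.000000.
Step 6: alpha = 0.1. fail to reject H0.

R = 7, z = 0.0000, p = 1.000000, fail to reject H0.


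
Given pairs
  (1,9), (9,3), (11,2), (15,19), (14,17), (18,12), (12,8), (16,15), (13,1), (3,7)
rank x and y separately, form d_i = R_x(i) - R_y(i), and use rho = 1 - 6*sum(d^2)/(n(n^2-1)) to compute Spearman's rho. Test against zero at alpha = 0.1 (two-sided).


Step 1: Rank x and y separately (midranks; no ties here).
rank(x): 1->1, 9->3, 11->4, 15->8, 14->7, 18->10, 12->5, 16->9, 13->6, 3->2
rank(y): 9->6, 3->3, 2->2, 19->10, 17->9, 12->7, 8->5, 15->8, 1->1, 7->4
Step 2: d_i = R_x(i) - R_y(i); compute d_i^2.
  (1-6)^2=25, (3-3)^2=0, (4-2)^2=4, (8-10)^2=4, (7-9)^2=4, (10-7)^2=9, (5-5)^2=0, (9-8)^2=1, (6-1)^2=25, (2-4)^2=4
sum(d^2) = 76.
Step 3: rho = 1 - 6*76 / (10*(10^2 - 1)) = 1 - 456/990 = 0.539394.
Step 4: Under H0, t = rho * sqrt((n-2)/(1-rho^2)) = 1.8118 ~ t(8).
Step 5: Two-sided p-value from the t-distribution with 8 df = 0.107593.
Step 6: alpha = 0.1. fail to reject H0.

rho = 0.5394, p = 0.107593, fail to reject H0 at alpha = 0.1.


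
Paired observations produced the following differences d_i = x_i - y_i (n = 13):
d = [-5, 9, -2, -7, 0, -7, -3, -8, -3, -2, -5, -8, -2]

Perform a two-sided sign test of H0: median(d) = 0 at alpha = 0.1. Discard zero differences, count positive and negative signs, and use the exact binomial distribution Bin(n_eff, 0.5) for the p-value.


Step 1: Discard zero differences. Original n = 13; n_eff = number of nonzero differences = 12.
Nonzero differences (with sign): -5, +9, -2, -7, -7, -3, -8, -3, -2, -5, -8, -2
Step 2: Count signs: positive = 1, negative = 11.
Step 3: Under H0: P(positive) = 0.5, so the number of positives S ~ Bin(12, 0.5).
Step 4: Two-sided exact p-value = sum of Bin(12,0.5) probabilities at or below the observed probability = 0.006348.
Step 5: alpha = 0.1. reject H0.

n_eff = 12, pos = 1, neg = 11, p = 0.006348, reject H0.


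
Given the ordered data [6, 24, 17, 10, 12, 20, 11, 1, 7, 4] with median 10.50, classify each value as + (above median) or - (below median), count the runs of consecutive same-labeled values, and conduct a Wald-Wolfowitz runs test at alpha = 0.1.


Step 1: Compute median = 10.50; label A = above, B = below.
Labels in order: BAABAAABBB  (n_A = 5, n_B = 5)
Step 2: Count runs R = 5.
Step 3: Under H0 (random ordering), E[R] = 2*n_A*n_B/(n_A+n_B) + 1 = 2*5*5/10 + 1 = 6.0000.
        Var[R] = 2*n_A*n_B*(2*n_A*n_B - n_A - n_B) / ((n_A+n_B)^2 * (n_A+n_B-1)) = 2000/900 = 2.2222.
        SD[R] = 1.4907.
Step 4: Continuity-corrected z = (R + 0.5 - E[R]) / SD[R] = (5 + 0.5 - 6.0000) / 1.4907 = -0.3354.
Step 5: Two-sided p-value via normal approximation = 2*(1 - Phi(|z|)) = 0.737316.
Step 6: alpha = 0.1. fail to reject H0.

R = 5, z = -0.3354, p = 0.737316, fail to reject H0.


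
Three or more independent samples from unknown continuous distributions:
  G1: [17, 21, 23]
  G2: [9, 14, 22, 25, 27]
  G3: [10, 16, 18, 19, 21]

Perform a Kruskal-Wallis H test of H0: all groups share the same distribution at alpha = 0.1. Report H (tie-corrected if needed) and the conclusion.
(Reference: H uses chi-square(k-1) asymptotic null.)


Step 1: Combine all N = 13 observations and assign midranks.
sorted (value, group, rank): (9,G2,1), (10,G3,2), (14,G2,3), (16,G3,4), (17,G1,5), (18,G3,6), (19,G3,7), (21,G1,8.5), (21,G3,8.5), (22,G2,10), (23,G1,11), (25,G2,12), (27,G2,13)
Step 2: Sum ranks within each group.
R_1 = 24.5 (n_1 = 3)
R_2 = 39 (n_2 = 5)
R_3 = 27.5 (n_3 = 5)
Step 3: H = 12/(N(N+1)) * sum(R_i^2/n_i) - 3(N+1)
     = 12/(13*14) * (24.5^2/3 + 39^2/5 + 27.5^2/5) - 3*14
     = 0.065934 * 655.533 - 42
     = 1.221978.
Step 4: Ties present; correction factor C = 1 - 6/(13^3 - 13) = 0.997253. Corrected H = 1.221978 / 0.997253 = 1.225344.
Step 5: Under H0, H ~ chi^2(2); p-value = 0.541901.
Step 6: alpha = 0.1. fail to reject H0.

H = 1.2253, df = 2, p = 0.541901, fail to reject H0.


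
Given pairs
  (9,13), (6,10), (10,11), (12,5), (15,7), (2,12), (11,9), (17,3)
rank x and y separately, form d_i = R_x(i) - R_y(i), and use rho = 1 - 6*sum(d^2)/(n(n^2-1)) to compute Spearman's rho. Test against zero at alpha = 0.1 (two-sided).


Step 1: Rank x and y separately (midranks; no ties here).
rank(x): 9->3, 6->2, 10->4, 12->6, 15->7, 2->1, 11->5, 17->8
rank(y): 13->8, 10->5, 11->6, 5->2, 7->3, 12->7, 9->4, 3->1
Step 2: d_i = R_x(i) - R_y(i); compute d_i^2.
  (3-8)^2=25, (2-5)^2=9, (4-6)^2=4, (6-2)^2=16, (7-3)^2=16, (1-7)^2=36, (5-4)^2=1, (8-1)^2=49
sum(d^2) = 156.
Step 3: rho = 1 - 6*156 / (8*(8^2 - 1)) = 1 - 936/504 = -0.857143.
Step 4: Under H0, t = rho * sqrt((n-2)/(1-rho^2)) = -4.0762 ~ t(6).
Step 5: Two-sided p-value from the t-distribution with 6 df = 0.006530.
Step 6: alpha = 0.1. reject H0.

rho = -0.8571, p = 0.006530, reject H0 at alpha = 0.1.


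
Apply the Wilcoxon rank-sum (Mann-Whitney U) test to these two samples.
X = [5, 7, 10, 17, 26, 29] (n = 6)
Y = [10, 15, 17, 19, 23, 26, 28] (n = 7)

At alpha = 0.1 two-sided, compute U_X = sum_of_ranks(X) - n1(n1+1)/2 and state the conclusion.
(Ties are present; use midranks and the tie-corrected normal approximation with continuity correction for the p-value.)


Step 1: Combine and sort all 13 observations; assign midranks.
sorted (value, group): (5,X), (7,X), (10,X), (10,Y), (15,Y), (17,X), (17,Y), (19,Y), (23,Y), (26,X), (26,Y), (28,Y), (29,X)
ranks: 5->1, 7->2, 10->3.5, 10->3.5, 15->5, 17->6.5, 17->6.5, 19->8, 23->9, 26->10.5, 26->10.5, 28->12, 29->13
Step 2: Rank sum for X: R1 = 1 + 2 + 3.5 + 6.5 + 10.5 + 13 = 36.5.
Step 3: U_X = R1 - n1(n1+1)/2 = 36.5 - 6*7/2 = 36.5 - 21 = 15.5.
       U_Y = n1*n2 - U_X = 42 - 15.5 = 26.5.
Step 4: Ties are present, so use the tie-corrected normal approximation (with continuity correction) for the p-value.
Step 5: p-value = 0.473221; compare to alpha = 0.1. fail to reject H0.

U_X = 15.5, p = 0.473221, fail to reject H0 at alpha = 0.1.


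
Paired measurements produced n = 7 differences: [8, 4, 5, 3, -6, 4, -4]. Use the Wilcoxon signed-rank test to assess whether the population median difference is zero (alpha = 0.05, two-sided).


Step 1: Drop any zero differences (none here) and take |d_i|.
|d| = [8, 4, 5, 3, 6, 4, 4]
Step 2: Midrank |d_i| (ties get averaged ranks).
ranks: |8|->7, |4|->3, |5|->5, |3|->1, |6|->6, |4|->3, |4|->3
Step 3: Attach original signs; sum ranks with positive sign and with negative sign.
W+ = 7 + 3 + 5 + 1 + 3 = 19
W- = 6 + 3 = 9
(Check: W+ + W- = 28 should equal n(n+1)/2 = 28.)
Step 4: Test statistic W = min(W+, W-) = 9.
Step 5: Ties in |d|, so use the tie-corrected normal approximation.
        E[W] = n(n+1)/4 = 7*8/4 = 14.
        Tie groups: |d|=4 (t=3); sum(t^3 - t) = 24.
        Var[W] = n(n+1)(2n+1)/24 - sum(t^3-t)/48 = 840/24 - 24/48 = 34.5.
        z = (W - E[W]) / sqrt(Var[W]) = (9 - 14) / 5.8737 = -0.8513.
        Two-sided p = 2*Phi(z) = 0.394627.
Step 6: alpha = 0.05. fail to reject H0.

W+ = 19, W- = 9, W = min = 9, p = 0.394627, fail to reject H0.


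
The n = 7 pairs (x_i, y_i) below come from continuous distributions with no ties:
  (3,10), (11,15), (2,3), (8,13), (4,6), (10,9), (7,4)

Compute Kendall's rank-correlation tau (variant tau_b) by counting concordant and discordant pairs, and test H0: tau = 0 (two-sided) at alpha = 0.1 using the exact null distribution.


Step 1: Enumerate the 21 unordered pairs (i,j) with i<j and classify each by sign(x_j-x_i) * sign(y_j-y_i).
  (1,2):dx=+8,dy=+5->C; (1,3):dx=-1,dy=-7->C; (1,4):dx=+5,dy=+3->C; (1,5):dx=+1,dy=-4->D
  (1,6):dx=+7,dy=-1->D; (1,7):dx=+4,dy=-6->D; (2,3):dx=-9,dy=-12->C; (2,4):dx=-3,dy=-2->C
  (2,5):dx=-7,dy=-9->C; (2,6):dx=-1,dy=-6->C; (2,7):dx=-4,dy=-11->C; (3,4):dx=+6,dy=+10->C
  (3,5):dx=+2,dy=+3->C; (3,6):dx=+8,dy=+6->C; (3,7):dx=+5,dy=+1->C; (4,5):dx=-4,dy=-7->C
  (4,6):dx=+2,dy=-4->D; (4,7):dx=-1,dy=-9->C; (5,6):dx=+6,dy=+3->C; (5,7):dx=+3,dy=-2->D
  (6,7):dx=-3,dy=-5->C
Step 2: C = 16, D = 5, total pairs = 21.
Step 3: tau = (C - D)/(n(n-1)/2) = (16 - 5)/21 = 0.523810.
Step 4: Exact two-sided p-value (enumerate n! = 5040 permutations of y under H0): p = 0.136111.
Step 5: alpha = 0.1. fail to reject H0.

tau_b = 0.5238 (C=16, D=5), p = 0.136111, fail to reject H0.


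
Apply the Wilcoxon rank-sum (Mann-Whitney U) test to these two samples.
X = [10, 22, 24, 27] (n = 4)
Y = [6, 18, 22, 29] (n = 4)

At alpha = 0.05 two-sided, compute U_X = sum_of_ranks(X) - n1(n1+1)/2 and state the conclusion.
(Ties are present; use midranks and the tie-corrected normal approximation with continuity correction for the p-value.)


Step 1: Combine and sort all 8 observations; assign midranks.
sorted (value, group): (6,Y), (10,X), (18,Y), (22,X), (22,Y), (24,X), (27,X), (29,Y)
ranks: 6->1, 10->2, 18->3, 22->4.5, 22->4.5, 24->6, 27->7, 29->8
Step 2: Rank sum for X: R1 = 2 + 4.5 + 6 + 7 = 19.5.
Step 3: U_X = R1 - n1(n1+1)/2 = 19.5 - 4*5/2 = 19.5 - 10 = 9.5.
       U_Y = n1*n2 - U_X = 16 - 9.5 = 6.5.
Step 4: Ties are present, so use the tie-corrected normal approximation (with continuity correction) for the p-value.
Step 5: p-value = 0.771503; compare to alpha = 0.05. fail to reject H0.

U_X = 9.5, p = 0.771503, fail to reject H0 at alpha = 0.05.


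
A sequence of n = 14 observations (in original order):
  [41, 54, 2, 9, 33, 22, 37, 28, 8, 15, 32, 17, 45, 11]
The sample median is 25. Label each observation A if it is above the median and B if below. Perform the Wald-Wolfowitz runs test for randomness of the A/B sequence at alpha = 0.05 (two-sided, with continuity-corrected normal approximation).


Step 1: Compute median = 25; label A = above, B = below.
Labels in order: AABBABAABBABAB  (n_A = 7, n_B = 7)
Step 2: Count runs R = 10.
Step 3: Under H0 (random ordering), E[R] = 2*n_A*n_B/(n_A+n_B) + 1 = 2*7*7/14 + 1 = 8.0000.
        Var[R] = 2*n_A*n_B*(2*n_A*n_B - n_A - n_B) / ((n_A+n_B)^2 * (n_A+n_B-1)) = 8232/2548 = 3.2308.
        SD[R] = 1.7974.
Step 4: Continuity-corrected z = (R - 0.5 - E[R]) / SD[R] = (10 - 0.5 - 8.0000) / 1.7974 = 0.8345.
Step 5: Two-sided p-value via normal approximation = 2*(1 - Phi(|z|)) = 0.403986.
Step 6: alpha = 0.05. fail to reject H0.

R = 10, z = 0.8345, p = 0.403986, fail to reject H0.


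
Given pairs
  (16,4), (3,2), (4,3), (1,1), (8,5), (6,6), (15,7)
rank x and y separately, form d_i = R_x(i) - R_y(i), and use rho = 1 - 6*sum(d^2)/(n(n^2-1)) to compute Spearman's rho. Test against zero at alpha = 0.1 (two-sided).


Step 1: Rank x and y separately (midranks; no ties here).
rank(x): 16->7, 3->2, 4->3, 1->1, 8->5, 6->4, 15->6
rank(y): 4->4, 2->2, 3->3, 1->1, 5->5, 6->6, 7->7
Step 2: d_i = R_x(i) - R_y(i); compute d_i^2.
  (7-4)^2=9, (2-2)^2=0, (3-3)^2=0, (1-1)^2=0, (5-5)^2=0, (4-6)^2=4, (6-7)^2=1
sum(d^2) = 14.
Step 3: rho = 1 - 6*14 / (7*(7^2 - 1)) = 1 - 84/336 = 0.750000.
Step 4: Under H0, t = rho * sqrt((n-2)/(1-rho^2)) = 2.5355 ~ t(5).
Step 5: Two-sided p-value from the t-distribution with 5 df = 0.052181.
Step 6: alpha = 0.1. reject H0.

rho = 0.7500, p = 0.052181, reject H0 at alpha = 0.1.


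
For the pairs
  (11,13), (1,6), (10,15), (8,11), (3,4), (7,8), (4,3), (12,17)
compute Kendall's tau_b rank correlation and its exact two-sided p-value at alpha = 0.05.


Step 1: Enumerate the 28 unordered pairs (i,j) with i<j and classify each by sign(x_j-x_i) * sign(y_j-y_i).
  (1,2):dx=-10,dy=-7->C; (1,3):dx=-1,dy=+2->D; (1,4):dx=-3,dy=-2->C; (1,5):dx=-8,dy=-9->C
  (1,6):dx=-4,dy=-5->C; (1,7):dx=-7,dy=-10->C; (1,8):dx=+1,dy=+4->C; (2,3):dx=+9,dy=+9->C
  (2,4):dx=+7,dy=+5->C; (2,5):dx=+2,dy=-2->D; (2,6):dx=+6,dy=+2->C; (2,7):dx=+3,dy=-3->D
  (2,8):dx=+11,dy=+11->C; (3,4):dx=-2,dy=-4->C; (3,5):dx=-7,dy=-11->C; (3,6):dx=-3,dy=-7->C
  (3,7):dx=-6,dy=-12->C; (3,8):dx=+2,dy=+2->C; (4,5):dx=-5,dy=-7->C; (4,6):dx=-1,dy=-3->C
  (4,7):dx=-4,dy=-8->C; (4,8):dx=+4,dy=+6->C; (5,6):dx=+4,dy=+4->C; (5,7):dx=+1,dy=-1->D
  (5,8):dx=+9,dy=+13->C; (6,7):dx=-3,dy=-5->C; (6,8):dx=+5,dy=+9->C; (7,8):dx=+8,dy=+14->C
Step 2: C = 24, D = 4, total pairs = 28.
Step 3: tau = (C - D)/(n(n-1)/2) = (24 - 4)/28 = 0.714286.
Step 4: Exact two-sided p-value (enumerate n! = 40320 permutations of y under H0): p = 0.014137.
Step 5: alpha = 0.05. reject H0.

tau_b = 0.7143 (C=24, D=4), p = 0.014137, reject H0.


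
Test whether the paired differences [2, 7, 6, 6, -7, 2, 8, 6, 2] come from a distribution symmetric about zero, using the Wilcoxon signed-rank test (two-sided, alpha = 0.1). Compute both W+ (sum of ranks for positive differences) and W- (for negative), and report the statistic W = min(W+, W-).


Step 1: Drop any zero differences (none here) and take |d_i|.
|d| = [2, 7, 6, 6, 7, 2, 8, 6, 2]
Step 2: Midrank |d_i| (ties get averaged ranks).
ranks: |2|->2, |7|->7.5, |6|->5, |6|->5, |7|->7.5, |2|->2, |8|->9, |6|->5, |2|->2
Step 3: Attach original signs; sum ranks with positive sign and with negative sign.
W+ = 2 + 7.5 + 5 + 5 + 2 + 9 + 5 + 2 = 37.5
W- = 7.5 = 7.5
(Check: W+ + W- = 45 should equal n(n+1)/2 = 45.)
Step 4: Test statistic W = min(W+, W-) = 7.5.
Step 5: Ties in |d|, so use the tie-corrected normal approximation.
        E[W] = n(n+1)/4 = 9*10/4 = 22.5.
        Tie groups: |d|=2 (t=3), |d|=6 (t=3), |d|=7 (t=2); sum(t^3 - t) = 54.
        Var[W] = n(n+1)(2n+1)/24 - sum(t^3-t)/48 = 1710/24 - 54/48 = 70.125.
        z = (W - E[W]) / sqrt(Var[W]) = (7.5 - 22.5) / 8.3741 = -1.7912.
        Two-sided p = 2*Phi(z) = 0.073254.
Step 6: alpha = 0.1. reject H0.

W+ = 37.5, W- = 7.5, W = min = 7.5, p = 0.073254, reject H0.


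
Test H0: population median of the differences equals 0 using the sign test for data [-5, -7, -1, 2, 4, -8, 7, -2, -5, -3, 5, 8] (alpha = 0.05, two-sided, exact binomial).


Step 1: Discard zero differences. Original n = 12; n_eff = number of nonzero differences = 12.
Nonzero differences (with sign): -5, -7, -1, +2, +4, -8, +7, -2, -5, -3, +5, +8
Step 2: Count signs: positive = 5, negative = 7.
Step 3: Under H0: P(positive) = 0.5, so the number of positives S ~ Bin(12, 0.5).
Step 4: Two-sided exact p-value = sum of Bin(12,0.5) probabilities at or below the observed probability = 0.774414.
Step 5: alpha = 0.05. fail to reject H0.

n_eff = 12, pos = 5, neg = 7, p = 0.774414, fail to reject H0.


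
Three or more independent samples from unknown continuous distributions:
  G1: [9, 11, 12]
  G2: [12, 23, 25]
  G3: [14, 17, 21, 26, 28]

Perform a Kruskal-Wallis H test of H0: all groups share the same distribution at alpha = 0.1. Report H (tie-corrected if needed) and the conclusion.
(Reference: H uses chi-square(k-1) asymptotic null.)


Step 1: Combine all N = 11 observations and assign midranks.
sorted (value, group, rank): (9,G1,1), (11,G1,2), (12,G1,3.5), (12,G2,3.5), (14,G3,5), (17,G3,6), (21,G3,7), (23,G2,8), (25,G2,9), (26,G3,10), (28,G3,11)
Step 2: Sum ranks within each group.
R_1 = 6.5 (n_1 = 3)
R_2 = 20.5 (n_2 = 3)
R_3 = 39 (n_3 = 5)
Step 3: H = 12/(N(N+1)) * sum(R_i^2/n_i) - 3(N+1)
     = 12/(11*12) * (6.5^2/3 + 20.5^2/3 + 39^2/5) - 3*12
     = 0.090909 * 458.367 - 36
     = 5.669697.
Step 4: Ties present; correction factor C = 1 - 6/(11^3 - 11) = 0.995455. Corrected H = 5.669697 / 0.995455 = 5.695586.
Step 5: Under H0, H ~ chi^2(2); p-value = 0.057972.
Step 6: alpha = 0.1. reject H0.

H = 5.6956, df = 2, p = 0.057972, reject H0.


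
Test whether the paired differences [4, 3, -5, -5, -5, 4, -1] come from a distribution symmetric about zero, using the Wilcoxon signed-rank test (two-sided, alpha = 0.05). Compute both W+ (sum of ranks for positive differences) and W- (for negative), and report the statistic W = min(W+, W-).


Step 1: Drop any zero differences (none here) and take |d_i|.
|d| = [4, 3, 5, 5, 5, 4, 1]
Step 2: Midrank |d_i| (ties get averaged ranks).
ranks: |4|->3.5, |3|->2, |5|->6, |5|->6, |5|->6, |4|->3.5, |1|->1
Step 3: Attach original signs; sum ranks with positive sign and with negative sign.
W+ = 3.5 + 2 + 3.5 = 9
W- = 6 + 6 + 6 + 1 = 19
(Check: W+ + W- = 28 should equal n(n+1)/2 = 28.)
Step 4: Test statistic W = min(W+, W-) = 9.
Step 5: Ties in |d|, so use the tie-corrected normal approximation.
        E[W] = n(n+1)/4 = 7*8/4 = 14.
        Tie groups: |d|=4 (t=2), |d|=5 (t=3); sum(t^3 - t) = 30.
        Var[W] = n(n+1)(2n+1)/24 - sum(t^3-t)/48 = 840/24 - 30/48 = 34.375.
        z = (W - E[W]) / sqrt(Var[W]) = (9 - 14) / 5.8630 = -0.8528.
        Two-sided p = 2*Phi(z) = 0.393769.
Step 6: alpha = 0.05. fail to reject H0.

W+ = 9, W- = 19, W = min = 9, p = 0.393769, fail to reject H0.
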